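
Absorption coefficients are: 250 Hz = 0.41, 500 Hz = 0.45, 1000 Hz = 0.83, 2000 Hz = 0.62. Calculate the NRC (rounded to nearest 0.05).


Given values:
  a_250 = 0.41, a_500 = 0.45
  a_1000 = 0.83, a_2000 = 0.62
Formula: NRC = (a250 + a500 + a1000 + a2000) / 4
Sum = 0.41 + 0.45 + 0.83 + 0.62 = 2.31
NRC = 2.31 / 4 = 0.5775
Rounded to nearest 0.05: 0.6

0.6


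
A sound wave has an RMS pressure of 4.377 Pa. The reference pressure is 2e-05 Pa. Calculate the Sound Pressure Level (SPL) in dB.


Given values:
  p = 4.377 Pa
  p_ref = 2e-05 Pa
Formula: SPL = 20 * log10(p / p_ref)
Compute ratio: p / p_ref = 4.377 / 2e-05 = 218850
Compute log10: log10(218850) = 5.340147
Multiply: SPL = 20 * 5.340147 = 106.8

106.8 dB


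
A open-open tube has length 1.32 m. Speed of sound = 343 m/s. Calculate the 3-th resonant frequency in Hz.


Given values:
  Tube type: open-open, L = 1.32 m, c = 343 m/s, n = 3
Formula: f_n = n * c / (2 * L)
Compute 2 * L = 2 * 1.32 = 2.64
f = 3 * 343 / 2.64
f = 389.77

389.77 Hz


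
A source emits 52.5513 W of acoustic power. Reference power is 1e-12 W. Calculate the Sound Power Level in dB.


Given values:
  W = 52.5513 W
  W_ref = 1e-12 W
Formula: SWL = 10 * log10(W / W_ref)
Compute ratio: W / W_ref = 52551300000000
Compute log10: log10(52551300000000) = 13.720583
Multiply: SWL = 10 * 13.720583 = 137.21

137.21 dB


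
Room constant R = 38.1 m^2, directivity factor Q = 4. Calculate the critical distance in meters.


Given values:
  R = 38.1 m^2, Q = 4
Formula: d_c = 0.141 * sqrt(Q * R)
Compute Q * R = 4 * 38.1 = 152.4
Compute sqrt(152.4) = 12.345
d_c = 0.141 * 12.345 = 1.741

1.741 m


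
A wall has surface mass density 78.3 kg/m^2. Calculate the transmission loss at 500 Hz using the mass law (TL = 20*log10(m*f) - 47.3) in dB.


Given values:
  m = 78.3 kg/m^2, f = 500 Hz
Formula: TL = 20 * log10(m * f) - 47.3
Compute m * f = 78.3 * 500 = 39150.0
Compute log10(39150.0) = 4.592732
Compute 20 * 4.592732 = 91.8546
TL = 91.8546 - 47.3 = 44.55

44.55 dB


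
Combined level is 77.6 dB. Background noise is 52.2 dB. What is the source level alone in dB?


Given values:
  L_total = 77.6 dB, L_bg = 52.2 dB
Formula: L_source = 10 * log10(10^(L_total/10) - 10^(L_bg/10))
Convert to linear:
  10^(77.6/10) = 57543993.7337
  10^(52.2/10) = 165958.6907
Difference: 57543993.7337 - 165958.6907 = 57378035.043
L_source = 10 * log10(57378035.043) = 77.59

77.59 dB


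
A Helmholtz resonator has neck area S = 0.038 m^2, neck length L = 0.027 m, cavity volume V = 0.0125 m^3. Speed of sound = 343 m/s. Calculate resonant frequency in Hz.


Given values:
  S = 0.038 m^2, L = 0.027 m, V = 0.0125 m^3, c = 343 m/s
Formula: f = (c / (2*pi)) * sqrt(S / (V * L))
Compute V * L = 0.0125 * 0.027 = 0.0003375
Compute S / (V * L) = 0.038 / 0.0003375 = 112.5926
Compute sqrt(112.5926) = 10.610966
Compute c / (2*pi) = 343 / 6.283185 = 54.590148
f = 54.590148 * 10.610966 = 579.25

579.25 Hz


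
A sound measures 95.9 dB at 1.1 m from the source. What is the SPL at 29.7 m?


Given values:
  SPL1 = 95.9 dB, r1 = 1.1 m, r2 = 29.7 m
Formula: SPL2 = SPL1 - 20 * log10(r2 / r1)
Compute ratio: r2 / r1 = 29.7 / 1.1 = 27.0
Compute log10: log10(27.0) = 1.431364
Compute drop: 20 * 1.431364 = 28.6273
SPL2 = 95.9 - 28.6273 = 67.27

67.27 dB


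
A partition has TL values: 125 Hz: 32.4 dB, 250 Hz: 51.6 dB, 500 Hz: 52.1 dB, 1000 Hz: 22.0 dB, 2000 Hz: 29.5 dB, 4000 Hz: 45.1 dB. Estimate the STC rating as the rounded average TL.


Given TL values at each frequency:
  125 Hz: 32.4 dB
  250 Hz: 51.6 dB
  500 Hz: 52.1 dB
  1000 Hz: 22.0 dB
  2000 Hz: 29.5 dB
  4000 Hz: 45.1 dB
Formula: STC ~ round(average of TL values)
Sum = 32.4 + 51.6 + 52.1 + 22.0 + 29.5 + 45.1 = 232.7
Average = 232.7 / 6 = 38.78
Rounded: 39

39


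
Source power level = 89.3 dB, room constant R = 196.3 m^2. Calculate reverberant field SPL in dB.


Given values:
  Lw = 89.3 dB, R = 196.3 m^2
Formula: SPL = Lw + 10 * log10(4 / R)
Compute 4 / R = 4 / 196.3 = 0.020377
Compute 10 * log10(0.020377) = -16.9086
SPL = 89.3 + (-16.9086) = 72.39

72.39 dB


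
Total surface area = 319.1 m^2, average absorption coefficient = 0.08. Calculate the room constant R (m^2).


Given values:
  S = 319.1 m^2, alpha = 0.08
Formula: R = S * alpha / (1 - alpha)
Numerator: 319.1 * 0.08 = 25.528
Denominator: 1 - 0.08 = 0.92
R = 25.528 / 0.92 = 27.75

27.75 m^2


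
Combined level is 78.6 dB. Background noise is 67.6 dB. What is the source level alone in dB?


Given values:
  L_total = 78.6 dB, L_bg = 67.6 dB
Formula: L_source = 10 * log10(10^(L_total/10) - 10^(L_bg/10))
Convert to linear:
  10^(78.6/10) = 72443596.0075
  10^(67.6/10) = 5754399.3734
Difference: 72443596.0075 - 5754399.3734 = 66689196.6341
L_source = 10 * log10(66689196.6341) = 78.24

78.24 dB


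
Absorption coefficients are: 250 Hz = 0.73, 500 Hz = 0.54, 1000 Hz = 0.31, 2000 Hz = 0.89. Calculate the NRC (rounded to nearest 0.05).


Given values:
  a_250 = 0.73, a_500 = 0.54
  a_1000 = 0.31, a_2000 = 0.89
Formula: NRC = (a250 + a500 + a1000 + a2000) / 4
Sum = 0.73 + 0.54 + 0.31 + 0.89 = 2.47
NRC = 2.47 / 4 = 0.6175
Rounded to nearest 0.05: 0.6

0.6


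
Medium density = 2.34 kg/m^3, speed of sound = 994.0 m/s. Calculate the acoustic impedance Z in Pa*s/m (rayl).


Given values:
  rho = 2.34 kg/m^3
  c = 994.0 m/s
Formula: Z = rho * c
Z = 2.34 * 994.0
Z = 2325.96

2325.96 rayl


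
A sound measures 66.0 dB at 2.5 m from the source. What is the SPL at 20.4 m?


Given values:
  SPL1 = 66.0 dB, r1 = 2.5 m, r2 = 20.4 m
Formula: SPL2 = SPL1 - 20 * log10(r2 / r1)
Compute ratio: r2 / r1 = 20.4 / 2.5 = 8.16
Compute log10: log10(8.16) = 0.91169
Compute drop: 20 * 0.91169 = 18.2338
SPL2 = 66.0 - 18.2338 = 47.77

47.77 dB


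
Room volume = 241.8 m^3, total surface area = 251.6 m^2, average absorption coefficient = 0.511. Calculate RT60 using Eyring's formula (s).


Given values:
  V = 241.8 m^3, S = 251.6 m^2, alpha = 0.511
Formula: RT60 = 0.161 * V / (-S * ln(1 - alpha))
Compute ln(1 - 0.511) = ln(0.489) = -0.715393
Denominator: -251.6 * -0.715393 = 179.9929
Numerator: 0.161 * 241.8 = 38.9298
RT60 = 38.9298 / 179.9929 = 0.216

0.216 s


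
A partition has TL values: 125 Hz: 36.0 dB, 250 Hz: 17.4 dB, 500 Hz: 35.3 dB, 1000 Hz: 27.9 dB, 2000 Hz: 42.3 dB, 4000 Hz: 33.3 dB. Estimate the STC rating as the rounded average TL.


Given TL values at each frequency:
  125 Hz: 36.0 dB
  250 Hz: 17.4 dB
  500 Hz: 35.3 dB
  1000 Hz: 27.9 dB
  2000 Hz: 42.3 dB
  4000 Hz: 33.3 dB
Formula: STC ~ round(average of TL values)
Sum = 36.0 + 17.4 + 35.3 + 27.9 + 42.3 + 33.3 = 192.2
Average = 192.2 / 6 = 32.03
Rounded: 32

32


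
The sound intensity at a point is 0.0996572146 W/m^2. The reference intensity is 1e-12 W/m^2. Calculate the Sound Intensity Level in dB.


Given values:
  I = 0.0996572146 W/m^2
  I_ref = 1e-12 W/m^2
Formula: SIL = 10 * log10(I / I_ref)
Compute ratio: I / I_ref = 99657214600
Compute log10: log10(99657214600) = 10.998509
Multiply: SIL = 10 * 10.998509 = 109.99

109.99 dB


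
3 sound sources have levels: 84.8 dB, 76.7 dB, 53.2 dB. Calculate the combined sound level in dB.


Formula: L_total = 10 * log10( sum(10^(Li/10)) )
  Source 1: 10^(84.8/10) = 301995172.0402
  Source 2: 10^(76.7/10) = 46773514.1287
  Source 3: 10^(53.2/10) = 208929.6131
Sum of linear values = 348977615.782
L_total = 10 * log10(348977615.782) = 85.43

85.43 dB


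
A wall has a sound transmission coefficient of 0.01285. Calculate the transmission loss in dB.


Given values:
  tau = 0.01285
Formula: TL = 10 * log10(1 / tau)
Compute 1 / tau = 1 / 0.01285 = 77.821
Compute log10(77.821) = 1.891097
TL = 10 * 1.891097 = 18.91

18.91 dB


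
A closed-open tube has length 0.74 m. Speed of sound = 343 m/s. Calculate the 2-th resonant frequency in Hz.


Given values:
  Tube type: closed-open, L = 0.74 m, c = 343 m/s, n = 2
Formula: f_n = (2n - 1) * c / (4 * L)
Compute 2n - 1 = 2*2 - 1 = 3
Compute 4 * L = 4 * 0.74 = 2.96
f = 3 * 343 / 2.96
f = 347.64

347.64 Hz


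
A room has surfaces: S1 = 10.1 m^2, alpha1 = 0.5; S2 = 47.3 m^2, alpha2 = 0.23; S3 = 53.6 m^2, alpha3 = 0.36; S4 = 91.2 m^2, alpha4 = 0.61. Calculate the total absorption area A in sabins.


Given surfaces:
  Surface 1: 10.1 * 0.5 = 5.05
  Surface 2: 47.3 * 0.23 = 10.879
  Surface 3: 53.6 * 0.36 = 19.296
  Surface 4: 91.2 * 0.61 = 55.632
Formula: A = sum(Si * alpha_i)
A = 5.05 + 10.879 + 19.296 + 55.632
A = 90.86

90.86 sabins


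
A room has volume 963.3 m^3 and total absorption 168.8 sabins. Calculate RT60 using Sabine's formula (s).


Given values:
  V = 963.3 m^3
  A = 168.8 sabins
Formula: RT60 = 0.161 * V / A
Numerator: 0.161 * 963.3 = 155.0913
RT60 = 155.0913 / 168.8 = 0.919

0.919 s


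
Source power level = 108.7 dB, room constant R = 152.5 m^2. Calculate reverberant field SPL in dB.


Given values:
  Lw = 108.7 dB, R = 152.5 m^2
Formula: SPL = Lw + 10 * log10(4 / R)
Compute 4 / R = 4 / 152.5 = 0.02623
Compute 10 * log10(0.02623) = -15.812
SPL = 108.7 + (-15.812) = 92.89

92.89 dB


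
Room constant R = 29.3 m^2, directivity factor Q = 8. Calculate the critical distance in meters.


Given values:
  R = 29.3 m^2, Q = 8
Formula: d_c = 0.141 * sqrt(Q * R)
Compute Q * R = 8 * 29.3 = 234.4
Compute sqrt(234.4) = 15.3101
d_c = 0.141 * 15.3101 = 2.159

2.159 m


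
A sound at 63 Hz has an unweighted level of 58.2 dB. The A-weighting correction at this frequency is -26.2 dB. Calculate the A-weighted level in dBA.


Given values:
  SPL = 58.2 dB
  A-weighting at 63 Hz = -26.2 dB
Formula: L_A = SPL + A_weight
L_A = 58.2 + (-26.2)
L_A = 32.0

32.0 dBA


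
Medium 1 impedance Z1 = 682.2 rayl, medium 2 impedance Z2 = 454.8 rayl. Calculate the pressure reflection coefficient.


Given values:
  Z1 = 682.2 rayl, Z2 = 454.8 rayl
Formula: R = (Z2 - Z1) / (Z2 + Z1)
Numerator: Z2 - Z1 = 454.8 - 682.2 = -227.4
Denominator: Z2 + Z1 = 454.8 + 682.2 = 1137.0
R = -227.4 / 1137.0 = -0.2

-0.2


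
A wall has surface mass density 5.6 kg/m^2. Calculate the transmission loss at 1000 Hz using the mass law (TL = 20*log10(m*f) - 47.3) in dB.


Given values:
  m = 5.6 kg/m^2, f = 1000 Hz
Formula: TL = 20 * log10(m * f) - 47.3
Compute m * f = 5.6 * 1000 = 5600.0
Compute log10(5600.0) = 3.748188
Compute 20 * 3.748188 = 74.9638
TL = 74.9638 - 47.3 = 27.66

27.66 dB


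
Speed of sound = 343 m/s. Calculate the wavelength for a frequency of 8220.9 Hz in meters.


Given values:
  c = 343 m/s, f = 8220.9 Hz
Formula: lambda = c / f
lambda = 343 / 8220.9
lambda = 0.0417

0.0417 m


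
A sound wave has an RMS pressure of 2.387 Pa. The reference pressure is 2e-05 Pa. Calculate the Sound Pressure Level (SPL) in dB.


Given values:
  p = 2.387 Pa
  p_ref = 2e-05 Pa
Formula: SPL = 20 * log10(p / p_ref)
Compute ratio: p / p_ref = 2.387 / 2e-05 = 119350
Compute log10: log10(119350) = 5.076822
Multiply: SPL = 20 * 5.076822 = 101.54

101.54 dB


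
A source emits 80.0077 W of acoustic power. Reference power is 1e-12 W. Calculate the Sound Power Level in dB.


Given values:
  W = 80.0077 W
  W_ref = 1e-12 W
Formula: SWL = 10 * log10(W / W_ref)
Compute ratio: W / W_ref = 80007700000000
Compute log10: log10(80007700000000) = 13.903132
Multiply: SWL = 10 * 13.903132 = 139.03

139.03 dB


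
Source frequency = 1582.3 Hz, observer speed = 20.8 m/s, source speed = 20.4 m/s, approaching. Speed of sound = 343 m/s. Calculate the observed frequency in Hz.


Given values:
  f_s = 1582.3 Hz, v_o = 20.8 m/s, v_s = 20.4 m/s
  Direction: approaching
Formula: f_o = f_s * (c + v_o) / (c - v_s)
Numerator: c + v_o = 343 + 20.8 = 363.8
Denominator: c - v_s = 343 - 20.4 = 322.6
f_o = 1582.3 * 363.8 / 322.6 = 1784.38

1784.38 Hz


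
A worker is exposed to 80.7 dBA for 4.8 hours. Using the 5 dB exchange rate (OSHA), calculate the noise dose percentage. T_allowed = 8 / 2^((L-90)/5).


Given values:
  L = 80.7 dBA, T = 4.8 hours
Formula: T_allowed = 8 / 2^((L - 90) / 5)
Compute exponent: (80.7 - 90) / 5 = -1.86
Compute 2^(-1.86) = 0.275476
T_allowed = 8 / 0.275476 = 29.040642 hours
Dose = (T / T_allowed) * 100
Dose = (4.8 / 29.040642) * 100 = 16.53

16.53 %


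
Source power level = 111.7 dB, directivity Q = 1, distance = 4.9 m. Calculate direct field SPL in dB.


Given values:
  Lw = 111.7 dB, Q = 1, r = 4.9 m
Formula: SPL = Lw + 10 * log10(Q / (4 * pi * r^2))
Compute 4 * pi * r^2 = 4 * pi * 4.9^2 = 301.7186
Compute Q / denom = 1 / 301.7186 = 0.00331435
Compute 10 * log10(0.00331435) = -24.796
SPL = 111.7 + (-24.796) = 86.9

86.9 dB


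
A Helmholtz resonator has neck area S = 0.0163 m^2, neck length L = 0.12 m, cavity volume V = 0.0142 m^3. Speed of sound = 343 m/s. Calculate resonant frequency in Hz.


Given values:
  S = 0.0163 m^2, L = 0.12 m, V = 0.0142 m^3, c = 343 m/s
Formula: f = (c / (2*pi)) * sqrt(S / (V * L))
Compute V * L = 0.0142 * 0.12 = 0.001704
Compute S / (V * L) = 0.0163 / 0.001704 = 9.5657
Compute sqrt(9.5657) = 3.092847
Compute c / (2*pi) = 343 / 6.283185 = 54.590148
f = 54.590148 * 3.092847 = 168.84

168.84 Hz


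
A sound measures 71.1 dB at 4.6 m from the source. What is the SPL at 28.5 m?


Given values:
  SPL1 = 71.1 dB, r1 = 4.6 m, r2 = 28.5 m
Formula: SPL2 = SPL1 - 20 * log10(r2 / r1)
Compute ratio: r2 / r1 = 28.5 / 4.6 = 6.1957
Compute log10: log10(6.1957) = 0.79209
Compute drop: 20 * 0.79209 = 15.8418
SPL2 = 71.1 - 15.8418 = 55.26

55.26 dB


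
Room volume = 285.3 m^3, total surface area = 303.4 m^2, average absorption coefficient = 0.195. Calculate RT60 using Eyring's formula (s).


Given values:
  V = 285.3 m^3, S = 303.4 m^2, alpha = 0.195
Formula: RT60 = 0.161 * V / (-S * ln(1 - alpha))
Compute ln(1 - 0.195) = ln(0.805) = -0.216913
Denominator: -303.4 * -0.216913 = 65.8114
Numerator: 0.161 * 285.3 = 45.9333
RT60 = 45.9333 / 65.8114 = 0.698

0.698 s


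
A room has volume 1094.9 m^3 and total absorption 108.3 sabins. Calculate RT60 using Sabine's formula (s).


Given values:
  V = 1094.9 m^3
  A = 108.3 sabins
Formula: RT60 = 0.161 * V / A
Numerator: 0.161 * 1094.9 = 176.2789
RT60 = 176.2789 / 108.3 = 1.628

1.628 s


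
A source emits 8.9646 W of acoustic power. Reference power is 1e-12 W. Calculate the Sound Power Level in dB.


Given values:
  W = 8.9646 W
  W_ref = 1e-12 W
Formula: SWL = 10 * log10(W / W_ref)
Compute ratio: W / W_ref = 8964600000000
Compute log10: log10(8964600000000) = 12.952531
Multiply: SWL = 10 * 12.952531 = 129.53

129.53 dB


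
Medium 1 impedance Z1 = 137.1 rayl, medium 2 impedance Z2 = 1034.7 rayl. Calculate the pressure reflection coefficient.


Given values:
  Z1 = 137.1 rayl, Z2 = 1034.7 rayl
Formula: R = (Z2 - Z1) / (Z2 + Z1)
Numerator: Z2 - Z1 = 1034.7 - 137.1 = 897.6
Denominator: Z2 + Z1 = 1034.7 + 137.1 = 1171.8
R = 897.6 / 1171.8 = 0.766

0.766


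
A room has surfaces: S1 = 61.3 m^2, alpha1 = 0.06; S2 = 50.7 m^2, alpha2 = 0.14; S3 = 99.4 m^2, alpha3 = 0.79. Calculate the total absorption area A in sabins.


Given surfaces:
  Surface 1: 61.3 * 0.06 = 3.678
  Surface 2: 50.7 * 0.14 = 7.098
  Surface 3: 99.4 * 0.79 = 78.526
Formula: A = sum(Si * alpha_i)
A = 3.678 + 7.098 + 78.526
A = 89.3

89.3 sabins


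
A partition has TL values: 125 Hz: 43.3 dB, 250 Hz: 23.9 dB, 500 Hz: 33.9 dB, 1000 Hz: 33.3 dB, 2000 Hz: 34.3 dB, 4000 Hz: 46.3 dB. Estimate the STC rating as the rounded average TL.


Given TL values at each frequency:
  125 Hz: 43.3 dB
  250 Hz: 23.9 dB
  500 Hz: 33.9 dB
  1000 Hz: 33.3 dB
  2000 Hz: 34.3 dB
  4000 Hz: 46.3 dB
Formula: STC ~ round(average of TL values)
Sum = 43.3 + 23.9 + 33.9 + 33.3 + 34.3 + 46.3 = 215.0
Average = 215.0 / 6 = 35.83
Rounded: 36

36


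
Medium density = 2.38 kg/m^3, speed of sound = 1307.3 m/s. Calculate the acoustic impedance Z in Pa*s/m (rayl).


Given values:
  rho = 2.38 kg/m^3
  c = 1307.3 m/s
Formula: Z = rho * c
Z = 2.38 * 1307.3
Z = 3111.37

3111.37 rayl


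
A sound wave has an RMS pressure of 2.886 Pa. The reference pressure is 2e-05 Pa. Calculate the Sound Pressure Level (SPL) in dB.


Given values:
  p = 2.886 Pa
  p_ref = 2e-05 Pa
Formula: SPL = 20 * log10(p / p_ref)
Compute ratio: p / p_ref = 2.886 / 2e-05 = 144300
Compute log10: log10(144300) = 5.159266
Multiply: SPL = 20 * 5.159266 = 103.19

103.19 dB


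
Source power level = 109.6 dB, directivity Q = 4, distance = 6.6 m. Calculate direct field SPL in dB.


Given values:
  Lw = 109.6 dB, Q = 4, r = 6.6 m
Formula: SPL = Lw + 10 * log10(Q / (4 * pi * r^2))
Compute 4 * pi * r^2 = 4 * pi * 6.6^2 = 547.3911
Compute Q / denom = 4 / 547.3911 = 0.00730739
Compute 10 * log10(0.00730739) = -21.3624
SPL = 109.6 + (-21.3624) = 88.24

88.24 dB


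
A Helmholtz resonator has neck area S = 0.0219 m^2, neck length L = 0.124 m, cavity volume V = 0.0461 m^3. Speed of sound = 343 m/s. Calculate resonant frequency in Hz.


Given values:
  S = 0.0219 m^2, L = 0.124 m, V = 0.0461 m^3, c = 343 m/s
Formula: f = (c / (2*pi)) * sqrt(S / (V * L))
Compute V * L = 0.0461 * 0.124 = 0.0057164
Compute S / (V * L) = 0.0219 / 0.0057164 = 3.8311
Compute sqrt(3.8311) = 1.95732
Compute c / (2*pi) = 343 / 6.283185 = 54.590148
f = 54.590148 * 1.95732 = 106.85

106.85 Hz


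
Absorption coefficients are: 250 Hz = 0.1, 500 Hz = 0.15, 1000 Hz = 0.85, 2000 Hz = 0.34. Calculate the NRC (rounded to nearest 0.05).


Given values:
  a_250 = 0.1, a_500 = 0.15
  a_1000 = 0.85, a_2000 = 0.34
Formula: NRC = (a250 + a500 + a1000 + a2000) / 4
Sum = 0.1 + 0.15 + 0.85 + 0.34 = 1.44
NRC = 1.44 / 4 = 0.36
Rounded to nearest 0.05: 0.35

0.35


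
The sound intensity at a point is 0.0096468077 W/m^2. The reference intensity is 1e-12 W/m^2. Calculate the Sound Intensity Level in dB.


Given values:
  I = 0.0096468077 W/m^2
  I_ref = 1e-12 W/m^2
Formula: SIL = 10 * log10(I / I_ref)
Compute ratio: I / I_ref = 9646807700
Compute log10: log10(9646807700) = 9.984384
Multiply: SIL = 10 * 9.984384 = 99.84

99.84 dB


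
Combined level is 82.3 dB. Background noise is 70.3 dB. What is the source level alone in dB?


Given values:
  L_total = 82.3 dB, L_bg = 70.3 dB
Formula: L_source = 10 * log10(10^(L_total/10) - 10^(L_bg/10))
Convert to linear:
  10^(82.3/10) = 169824365.2462
  10^(70.3/10) = 10715193.0524
Difference: 169824365.2462 - 10715193.0524 = 159109172.1938
L_source = 10 * log10(159109172.1938) = 82.02

82.02 dB


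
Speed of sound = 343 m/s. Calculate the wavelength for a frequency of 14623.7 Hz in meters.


Given values:
  c = 343 m/s, f = 14623.7 Hz
Formula: lambda = c / f
lambda = 343 / 14623.7
lambda = 0.0235

0.0235 m


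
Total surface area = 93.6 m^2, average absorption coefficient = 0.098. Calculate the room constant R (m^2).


Given values:
  S = 93.6 m^2, alpha = 0.098
Formula: R = S * alpha / (1 - alpha)
Numerator: 93.6 * 0.098 = 9.1728
Denominator: 1 - 0.098 = 0.902
R = 9.1728 / 0.902 = 10.17

10.17 m^2


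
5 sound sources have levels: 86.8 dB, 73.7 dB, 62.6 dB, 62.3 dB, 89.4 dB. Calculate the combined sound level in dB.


Formula: L_total = 10 * log10( sum(10^(Li/10)) )
  Source 1: 10^(86.8/10) = 478630092.3226
  Source 2: 10^(73.7/10) = 23442288.1532
  Source 3: 10^(62.6/10) = 1819700.8586
  Source 4: 10^(62.3/10) = 1698243.6525
  Source 5: 10^(89.4/10) = 870963589.9561
Sum of linear values = 1376553914.943
L_total = 10 * log10(1376553914.943) = 91.39

91.39 dB


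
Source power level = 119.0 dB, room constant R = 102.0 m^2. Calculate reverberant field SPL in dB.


Given values:
  Lw = 119.0 dB, R = 102.0 m^2
Formula: SPL = Lw + 10 * log10(4 / R)
Compute 4 / R = 4 / 102.0 = 0.039216
Compute 10 * log10(0.039216) = -14.0654
SPL = 119.0 + (-14.0654) = 104.93

104.93 dB


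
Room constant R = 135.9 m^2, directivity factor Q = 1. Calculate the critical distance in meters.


Given values:
  R = 135.9 m^2, Q = 1
Formula: d_c = 0.141 * sqrt(Q * R)
Compute Q * R = 1 * 135.9 = 135.9
Compute sqrt(135.9) = 11.6576
d_c = 0.141 * 11.6576 = 1.644

1.644 m


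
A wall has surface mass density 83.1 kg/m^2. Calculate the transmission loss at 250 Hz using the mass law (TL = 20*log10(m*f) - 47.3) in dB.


Given values:
  m = 83.1 kg/m^2, f = 250 Hz
Formula: TL = 20 * log10(m * f) - 47.3
Compute m * f = 83.1 * 250 = 20775.0
Compute log10(20775.0) = 4.317541
Compute 20 * 4.317541 = 86.3508
TL = 86.3508 - 47.3 = 39.05

39.05 dB


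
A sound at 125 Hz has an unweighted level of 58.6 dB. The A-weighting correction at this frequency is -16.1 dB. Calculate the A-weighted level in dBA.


Given values:
  SPL = 58.6 dB
  A-weighting at 125 Hz = -16.1 dB
Formula: L_A = SPL + A_weight
L_A = 58.6 + (-16.1)
L_A = 42.5

42.5 dBA


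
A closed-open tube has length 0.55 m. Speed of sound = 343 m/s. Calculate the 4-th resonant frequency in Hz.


Given values:
  Tube type: closed-open, L = 0.55 m, c = 343 m/s, n = 4
Formula: f_n = (2n - 1) * c / (4 * L)
Compute 2n - 1 = 2*4 - 1 = 7
Compute 4 * L = 4 * 0.55 = 2.2
f = 7 * 343 / 2.2
f = 1091.36

1091.36 Hz


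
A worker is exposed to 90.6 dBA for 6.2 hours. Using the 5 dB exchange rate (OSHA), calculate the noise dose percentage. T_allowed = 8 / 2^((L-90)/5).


Given values:
  L = 90.6 dBA, T = 6.2 hours
Formula: T_allowed = 8 / 2^((L - 90) / 5)
Compute exponent: (90.6 - 90) / 5 = 0.12
Compute 2^(0.12) = 1.086735
T_allowed = 8 / 1.086735 = 7.3615 hours
Dose = (T / T_allowed) * 100
Dose = (6.2 / 7.3615) * 100 = 84.22

84.22 %


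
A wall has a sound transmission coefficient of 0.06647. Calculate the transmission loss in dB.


Given values:
  tau = 0.06647
Formula: TL = 10 * log10(1 / tau)
Compute 1 / tau = 1 / 0.06647 = 15.0444
Compute log10(15.0444) = 1.177375
TL = 10 * 1.177375 = 11.77

11.77 dB


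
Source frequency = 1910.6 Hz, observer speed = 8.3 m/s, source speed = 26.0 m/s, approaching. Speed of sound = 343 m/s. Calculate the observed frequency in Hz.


Given values:
  f_s = 1910.6 Hz, v_o = 8.3 m/s, v_s = 26.0 m/s
  Direction: approaching
Formula: f_o = f_s * (c + v_o) / (c - v_s)
Numerator: c + v_o = 343 + 8.3 = 351.3
Denominator: c - v_s = 343 - 26.0 = 317.0
f_o = 1910.6 * 351.3 / 317.0 = 2117.33

2117.33 Hz


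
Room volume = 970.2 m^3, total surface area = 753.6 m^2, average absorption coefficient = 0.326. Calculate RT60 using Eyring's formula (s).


Given values:
  V = 970.2 m^3, S = 753.6 m^2, alpha = 0.326
Formula: RT60 = 0.161 * V / (-S * ln(1 - alpha))
Compute ln(1 - 0.326) = ln(0.674) = -0.394525
Denominator: -753.6 * -0.394525 = 297.314
Numerator: 0.161 * 970.2 = 156.2022
RT60 = 156.2022 / 297.314 = 0.525

0.525 s


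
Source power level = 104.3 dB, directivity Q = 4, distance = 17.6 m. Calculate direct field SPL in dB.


Given values:
  Lw = 104.3 dB, Q = 4, r = 17.6 m
Formula: SPL = Lw + 10 * log10(Q / (4 * pi * r^2))
Compute 4 * pi * r^2 = 4 * pi * 17.6^2 = 3892.559
Compute Q / denom = 4 / 3892.559 = 0.0010276
Compute 10 * log10(0.0010276) = -29.8818
SPL = 104.3 + (-29.8818) = 74.42

74.42 dB


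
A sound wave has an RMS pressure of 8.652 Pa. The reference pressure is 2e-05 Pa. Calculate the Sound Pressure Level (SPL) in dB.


Given values:
  p = 8.652 Pa
  p_ref = 2e-05 Pa
Formula: SPL = 20 * log10(p / p_ref)
Compute ratio: p / p_ref = 8.652 / 2e-05 = 432600
Compute log10: log10(432600) = 5.636087
Multiply: SPL = 20 * 5.636087 = 112.72

112.72 dB


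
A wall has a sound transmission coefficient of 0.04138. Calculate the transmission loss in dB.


Given values:
  tau = 0.04138
Formula: TL = 10 * log10(1 / tau)
Compute 1 / tau = 1 / 0.04138 = 24.1663
Compute log10(24.1663) = 1.38321
TL = 10 * 1.38321 = 13.83

13.83 dB


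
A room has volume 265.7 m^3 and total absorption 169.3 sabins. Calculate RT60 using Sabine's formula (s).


Given values:
  V = 265.7 m^3
  A = 169.3 sabins
Formula: RT60 = 0.161 * V / A
Numerator: 0.161 * 265.7 = 42.7777
RT60 = 42.7777 / 169.3 = 0.253

0.253 s


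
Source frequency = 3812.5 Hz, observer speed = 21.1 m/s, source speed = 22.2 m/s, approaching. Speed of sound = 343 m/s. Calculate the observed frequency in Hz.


Given values:
  f_s = 3812.5 Hz, v_o = 21.1 m/s, v_s = 22.2 m/s
  Direction: approaching
Formula: f_o = f_s * (c + v_o) / (c - v_s)
Numerator: c + v_o = 343 + 21.1 = 364.1
Denominator: c - v_s = 343 - 22.2 = 320.8
f_o = 3812.5 * 364.1 / 320.8 = 4327.09

4327.09 Hz


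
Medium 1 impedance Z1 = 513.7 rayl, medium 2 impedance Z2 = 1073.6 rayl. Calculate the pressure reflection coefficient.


Given values:
  Z1 = 513.7 rayl, Z2 = 1073.6 rayl
Formula: R = (Z2 - Z1) / (Z2 + Z1)
Numerator: Z2 - Z1 = 1073.6 - 513.7 = 559.9
Denominator: Z2 + Z1 = 1073.6 + 513.7 = 1587.3
R = 559.9 / 1587.3 = 0.3527

0.3527


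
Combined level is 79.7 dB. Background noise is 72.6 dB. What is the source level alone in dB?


Given values:
  L_total = 79.7 dB, L_bg = 72.6 dB
Formula: L_source = 10 * log10(10^(L_total/10) - 10^(L_bg/10))
Convert to linear:
  10^(79.7/10) = 93325430.0797
  10^(72.6/10) = 18197008.5861
Difference: 93325430.0797 - 18197008.5861 = 75128421.4936
L_source = 10 * log10(75128421.4936) = 78.76

78.76 dB


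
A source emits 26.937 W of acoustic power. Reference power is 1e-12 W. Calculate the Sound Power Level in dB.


Given values:
  W = 26.937 W
  W_ref = 1e-12 W
Formula: SWL = 10 * log10(W / W_ref)
Compute ratio: W / W_ref = 26937000000000
Compute log10: log10(26937000000000) = 13.430349
Multiply: SWL = 10 * 13.430349 = 134.3

134.3 dB


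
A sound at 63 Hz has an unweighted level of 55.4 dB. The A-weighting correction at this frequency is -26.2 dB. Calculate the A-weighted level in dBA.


Given values:
  SPL = 55.4 dB
  A-weighting at 63 Hz = -26.2 dB
Formula: L_A = SPL + A_weight
L_A = 55.4 + (-26.2)
L_A = 29.2

29.2 dBA


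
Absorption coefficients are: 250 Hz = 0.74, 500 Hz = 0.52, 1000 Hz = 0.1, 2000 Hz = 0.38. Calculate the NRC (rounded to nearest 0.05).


Given values:
  a_250 = 0.74, a_500 = 0.52
  a_1000 = 0.1, a_2000 = 0.38
Formula: NRC = (a250 + a500 + a1000 + a2000) / 4
Sum = 0.74 + 0.52 + 0.1 + 0.38 = 1.74
NRC = 1.74 / 4 = 0.435
Rounded to nearest 0.05: 0.45

0.45


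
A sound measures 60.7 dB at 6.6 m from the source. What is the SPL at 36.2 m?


Given values:
  SPL1 = 60.7 dB, r1 = 6.6 m, r2 = 36.2 m
Formula: SPL2 = SPL1 - 20 * log10(r2 / r1)
Compute ratio: r2 / r1 = 36.2 / 6.6 = 5.4848
Compute log10: log10(5.4848) = 0.739161
Compute drop: 20 * 0.739161 = 14.7832
SPL2 = 60.7 - 14.7832 = 45.92

45.92 dB


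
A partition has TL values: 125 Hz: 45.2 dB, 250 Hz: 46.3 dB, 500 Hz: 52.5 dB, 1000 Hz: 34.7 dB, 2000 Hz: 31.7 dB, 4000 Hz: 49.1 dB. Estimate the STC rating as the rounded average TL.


Given TL values at each frequency:
  125 Hz: 45.2 dB
  250 Hz: 46.3 dB
  500 Hz: 52.5 dB
  1000 Hz: 34.7 dB
  2000 Hz: 31.7 dB
  4000 Hz: 49.1 dB
Formula: STC ~ round(average of TL values)
Sum = 45.2 + 46.3 + 52.5 + 34.7 + 31.7 + 49.1 = 259.5
Average = 259.5 / 6 = 43.25
Rounded: 43

43


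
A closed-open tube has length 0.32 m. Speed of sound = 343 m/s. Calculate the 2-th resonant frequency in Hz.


Given values:
  Tube type: closed-open, L = 0.32 m, c = 343 m/s, n = 2
Formula: f_n = (2n - 1) * c / (4 * L)
Compute 2n - 1 = 2*2 - 1 = 3
Compute 4 * L = 4 * 0.32 = 1.28
f = 3 * 343 / 1.28
f = 803.91

803.91 Hz


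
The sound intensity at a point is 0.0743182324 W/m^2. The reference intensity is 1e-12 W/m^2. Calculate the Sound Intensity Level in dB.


Given values:
  I = 0.0743182324 W/m^2
  I_ref = 1e-12 W/m^2
Formula: SIL = 10 * log10(I / I_ref)
Compute ratio: I / I_ref = 74318232400
Compute log10: log10(74318232400) = 10.871095
Multiply: SIL = 10 * 10.871095 = 108.71

108.71 dB


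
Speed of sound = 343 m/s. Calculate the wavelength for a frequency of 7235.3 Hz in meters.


Given values:
  c = 343 m/s, f = 7235.3 Hz
Formula: lambda = c / f
lambda = 343 / 7235.3
lambda = 0.0474

0.0474 m


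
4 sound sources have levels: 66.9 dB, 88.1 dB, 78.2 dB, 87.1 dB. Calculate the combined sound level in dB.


Formula: L_total = 10 * log10( sum(10^(Li/10)) )
  Source 1: 10^(66.9/10) = 4897788.1937
  Source 2: 10^(88.1/10) = 645654229.0347
  Source 3: 10^(78.2/10) = 66069344.8008
  Source 4: 10^(87.1/10) = 512861383.9914
Sum of linear values = 1229482746.0206
L_total = 10 * log10(1229482746.0206) = 90.9

90.9 dB


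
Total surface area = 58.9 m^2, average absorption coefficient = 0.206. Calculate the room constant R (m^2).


Given values:
  S = 58.9 m^2, alpha = 0.206
Formula: R = S * alpha / (1 - alpha)
Numerator: 58.9 * 0.206 = 12.1334
Denominator: 1 - 0.206 = 0.794
R = 12.1334 / 0.794 = 15.28

15.28 m^2


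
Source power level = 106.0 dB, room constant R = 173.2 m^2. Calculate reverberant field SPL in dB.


Given values:
  Lw = 106.0 dB, R = 173.2 m^2
Formula: SPL = Lw + 10 * log10(4 / R)
Compute 4 / R = 4 / 173.2 = 0.023095
Compute 10 * log10(0.023095) = -16.3648
SPL = 106.0 + (-16.3648) = 89.64

89.64 dB


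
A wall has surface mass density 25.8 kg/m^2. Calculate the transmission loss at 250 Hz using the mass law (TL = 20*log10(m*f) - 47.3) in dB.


Given values:
  m = 25.8 kg/m^2, f = 250 Hz
Formula: TL = 20 * log10(m * f) - 47.3
Compute m * f = 25.8 * 250 = 6450.0
Compute log10(6450.0) = 3.80956
Compute 20 * 3.80956 = 76.1912
TL = 76.1912 - 47.3 = 28.89

28.89 dB


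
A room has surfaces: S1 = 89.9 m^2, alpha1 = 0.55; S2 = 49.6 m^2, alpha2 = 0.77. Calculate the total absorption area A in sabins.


Given surfaces:
  Surface 1: 89.9 * 0.55 = 49.445
  Surface 2: 49.6 * 0.77 = 38.192
Formula: A = sum(Si * alpha_i)
A = 49.445 + 38.192
A = 87.64

87.64 sabins


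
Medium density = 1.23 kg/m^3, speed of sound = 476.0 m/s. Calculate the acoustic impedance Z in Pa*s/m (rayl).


Given values:
  rho = 1.23 kg/m^3
  c = 476.0 m/s
Formula: Z = rho * c
Z = 1.23 * 476.0
Z = 585.48

585.48 rayl


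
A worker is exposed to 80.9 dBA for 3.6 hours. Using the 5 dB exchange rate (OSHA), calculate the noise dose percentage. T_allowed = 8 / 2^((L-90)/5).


Given values:
  L = 80.9 dBA, T = 3.6 hours
Formula: T_allowed = 8 / 2^((L - 90) / 5)
Compute exponent: (80.9 - 90) / 5 = -1.82
Compute 2^(-1.82) = 0.283221
T_allowed = 8 / 0.283221 = 28.246493 hours
Dose = (T / T_allowed) * 100
Dose = (3.6 / 28.246493) * 100 = 12.74

12.74 %


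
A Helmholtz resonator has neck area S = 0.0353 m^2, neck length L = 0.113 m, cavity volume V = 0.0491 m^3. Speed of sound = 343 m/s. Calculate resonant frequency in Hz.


Given values:
  S = 0.0353 m^2, L = 0.113 m, V = 0.0491 m^3, c = 343 m/s
Formula: f = (c / (2*pi)) * sqrt(S / (V * L))
Compute V * L = 0.0491 * 0.113 = 0.0055483
Compute S / (V * L) = 0.0353 / 0.0055483 = 6.3623
Compute sqrt(6.3623) = 2.52236
Compute c / (2*pi) = 343 / 6.283185 = 54.590148
f = 54.590148 * 2.52236 = 137.7

137.7 Hz


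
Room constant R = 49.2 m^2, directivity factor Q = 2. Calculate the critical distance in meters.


Given values:
  R = 49.2 m^2, Q = 2
Formula: d_c = 0.141 * sqrt(Q * R)
Compute Q * R = 2 * 49.2 = 98.4
Compute sqrt(98.4) = 9.9197
d_c = 0.141 * 9.9197 = 1.399

1.399 m


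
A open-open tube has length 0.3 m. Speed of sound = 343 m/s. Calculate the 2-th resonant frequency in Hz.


Given values:
  Tube type: open-open, L = 0.3 m, c = 343 m/s, n = 2
Formula: f_n = n * c / (2 * L)
Compute 2 * L = 2 * 0.3 = 0.6
f = 2 * 343 / 0.6
f = 1143.33

1143.33 Hz


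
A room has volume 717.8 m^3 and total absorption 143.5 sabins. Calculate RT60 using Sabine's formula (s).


Given values:
  V = 717.8 m^3
  A = 143.5 sabins
Formula: RT60 = 0.161 * V / A
Numerator: 0.161 * 717.8 = 115.5658
RT60 = 115.5658 / 143.5 = 0.805

0.805 s


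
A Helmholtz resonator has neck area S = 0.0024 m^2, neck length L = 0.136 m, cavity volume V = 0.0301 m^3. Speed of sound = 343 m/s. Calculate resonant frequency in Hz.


Given values:
  S = 0.0024 m^2, L = 0.136 m, V = 0.0301 m^3, c = 343 m/s
Formula: f = (c / (2*pi)) * sqrt(S / (V * L))
Compute V * L = 0.0301 * 0.136 = 0.0040936
Compute S / (V * L) = 0.0024 / 0.0040936 = 0.5863
Compute sqrt(0.5863) = 0.765702
Compute c / (2*pi) = 343 / 6.283185 = 54.590148
f = 54.590148 * 0.765702 = 41.8

41.8 Hz


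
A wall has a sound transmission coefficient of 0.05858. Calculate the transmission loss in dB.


Given values:
  tau = 0.05858
Formula: TL = 10 * log10(1 / tau)
Compute 1 / tau = 1 / 0.05858 = 17.0707
Compute log10(17.0707) = 1.232251
TL = 10 * 1.232251 = 12.32

12.32 dB


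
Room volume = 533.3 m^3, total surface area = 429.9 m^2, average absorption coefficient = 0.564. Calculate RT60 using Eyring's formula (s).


Given values:
  V = 533.3 m^3, S = 429.9 m^2, alpha = 0.564
Formula: RT60 = 0.161 * V / (-S * ln(1 - alpha))
Compute ln(1 - 0.564) = ln(0.436) = -0.830113
Denominator: -429.9 * -0.830113 = 356.8656
Numerator: 0.161 * 533.3 = 85.8613
RT60 = 85.8613 / 356.8656 = 0.241

0.241 s


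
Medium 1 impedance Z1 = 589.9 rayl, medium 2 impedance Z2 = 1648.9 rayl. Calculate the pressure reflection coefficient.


Given values:
  Z1 = 589.9 rayl, Z2 = 1648.9 rayl
Formula: R = (Z2 - Z1) / (Z2 + Z1)
Numerator: Z2 - Z1 = 1648.9 - 589.9 = 1059.0
Denominator: Z2 + Z1 = 1648.9 + 589.9 = 2238.8
R = 1059.0 / 2238.8 = 0.473

0.473


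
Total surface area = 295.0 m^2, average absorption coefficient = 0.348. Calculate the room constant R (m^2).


Given values:
  S = 295.0 m^2, alpha = 0.348
Formula: R = S * alpha / (1 - alpha)
Numerator: 295.0 * 0.348 = 102.66
Denominator: 1 - 0.348 = 0.652
R = 102.66 / 0.652 = 157.45

157.45 m^2


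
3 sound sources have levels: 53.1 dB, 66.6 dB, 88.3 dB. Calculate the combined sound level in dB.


Formula: L_total = 10 * log10( sum(10^(Li/10)) )
  Source 1: 10^(53.1/10) = 204173.7945
  Source 2: 10^(66.6/10) = 4570881.8961
  Source 3: 10^(88.3/10) = 676082975.392
Sum of linear values = 680858031.0826
L_total = 10 * log10(680858031.0826) = 88.33

88.33 dB


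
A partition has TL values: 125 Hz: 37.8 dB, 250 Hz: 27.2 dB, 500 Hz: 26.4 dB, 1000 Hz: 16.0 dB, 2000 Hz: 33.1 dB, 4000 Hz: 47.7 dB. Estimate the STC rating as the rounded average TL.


Given TL values at each frequency:
  125 Hz: 37.8 dB
  250 Hz: 27.2 dB
  500 Hz: 26.4 dB
  1000 Hz: 16.0 dB
  2000 Hz: 33.1 dB
  4000 Hz: 47.7 dB
Formula: STC ~ round(average of TL values)
Sum = 37.8 + 27.2 + 26.4 + 16.0 + 33.1 + 47.7 = 188.2
Average = 188.2 / 6 = 31.37
Rounded: 31

31


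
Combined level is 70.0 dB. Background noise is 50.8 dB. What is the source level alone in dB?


Given values:
  L_total = 70.0 dB, L_bg = 50.8 dB
Formula: L_source = 10 * log10(10^(L_total/10) - 10^(L_bg/10))
Convert to linear:
  10^(70.0/10) = 10000000.0
  10^(50.8/10) = 120226.4435
Difference: 10000000.0 - 120226.4435 = 9879773.5565
L_source = 10 * log10(9879773.5565) = 69.95

69.95 dB


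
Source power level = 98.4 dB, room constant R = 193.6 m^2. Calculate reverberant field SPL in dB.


Given values:
  Lw = 98.4 dB, R = 193.6 m^2
Formula: SPL = Lw + 10 * log10(4 / R)
Compute 4 / R = 4 / 193.6 = 0.020661
Compute 10 * log10(0.020661) = -16.8485
SPL = 98.4 + (-16.8485) = 81.55

81.55 dB


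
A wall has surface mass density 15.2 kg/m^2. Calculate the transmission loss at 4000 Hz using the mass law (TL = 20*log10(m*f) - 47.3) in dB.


Given values:
  m = 15.2 kg/m^2, f = 4000 Hz
Formula: TL = 20 * log10(m * f) - 47.3
Compute m * f = 15.2 * 4000 = 60800.0
Compute log10(60800.0) = 4.783904
Compute 20 * 4.783904 = 95.6781
TL = 95.6781 - 47.3 = 48.38

48.38 dB


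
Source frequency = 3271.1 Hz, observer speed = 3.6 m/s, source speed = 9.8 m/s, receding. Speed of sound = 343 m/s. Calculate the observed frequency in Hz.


Given values:
  f_s = 3271.1 Hz, v_o = 3.6 m/s, v_s = 9.8 m/s
  Direction: receding
Formula: f_o = f_s * (c - v_o) / (c + v_s)
Numerator: c - v_o = 343 - 3.6 = 339.4
Denominator: c + v_s = 343 + 9.8 = 352.8
f_o = 3271.1 * 339.4 / 352.8 = 3146.86

3146.86 Hz


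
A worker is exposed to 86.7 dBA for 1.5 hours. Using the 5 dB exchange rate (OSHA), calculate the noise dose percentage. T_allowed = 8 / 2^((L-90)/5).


Given values:
  L = 86.7 dBA, T = 1.5 hours
Formula: T_allowed = 8 / 2^((L - 90) / 5)
Compute exponent: (86.7 - 90) / 5 = -0.66
Compute 2^(-0.66) = 0.632878
T_allowed = 8 / 0.632878 = 12.640667 hours
Dose = (T / T_allowed) * 100
Dose = (1.5 / 12.640667) * 100 = 11.87

11.87 %


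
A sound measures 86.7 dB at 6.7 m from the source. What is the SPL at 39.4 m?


Given values:
  SPL1 = 86.7 dB, r1 = 6.7 m, r2 = 39.4 m
Formula: SPL2 = SPL1 - 20 * log10(r2 / r1)
Compute ratio: r2 / r1 = 39.4 / 6.7 = 5.8806
Compute log10: log10(5.8806) = 0.769422
Compute drop: 20 * 0.769422 = 15.3884
SPL2 = 86.7 - 15.3884 = 71.31

71.31 dB


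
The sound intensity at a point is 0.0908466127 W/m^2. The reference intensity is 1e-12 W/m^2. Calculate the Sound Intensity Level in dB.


Given values:
  I = 0.0908466127 W/m^2
  I_ref = 1e-12 W/m^2
Formula: SIL = 10 * log10(I / I_ref)
Compute ratio: I / I_ref = 90846612700
Compute log10: log10(90846612700) = 10.958309
Multiply: SIL = 10 * 10.958309 = 109.58

109.58 dB


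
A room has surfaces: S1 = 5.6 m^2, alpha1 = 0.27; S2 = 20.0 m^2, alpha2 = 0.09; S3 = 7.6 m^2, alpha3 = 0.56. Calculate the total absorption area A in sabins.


Given surfaces:
  Surface 1: 5.6 * 0.27 = 1.512
  Surface 2: 20.0 * 0.09 = 1.8
  Surface 3: 7.6 * 0.56 = 4.256
Formula: A = sum(Si * alpha_i)
A = 1.512 + 1.8 + 4.256
A = 7.57

7.57 sabins


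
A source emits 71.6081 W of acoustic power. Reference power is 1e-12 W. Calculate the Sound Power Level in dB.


Given values:
  W = 71.6081 W
  W_ref = 1e-12 W
Formula: SWL = 10 * log10(W / W_ref)
Compute ratio: W / W_ref = 71608100000000
Compute log10: log10(71608100000000) = 13.854962
Multiply: SWL = 10 * 13.854962 = 138.55

138.55 dB


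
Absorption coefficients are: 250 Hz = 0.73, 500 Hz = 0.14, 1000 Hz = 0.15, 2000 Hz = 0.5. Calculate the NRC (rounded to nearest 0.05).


Given values:
  a_250 = 0.73, a_500 = 0.14
  a_1000 = 0.15, a_2000 = 0.5
Formula: NRC = (a250 + a500 + a1000 + a2000) / 4
Sum = 0.73 + 0.14 + 0.15 + 0.5 = 1.52
NRC = 1.52 / 4 = 0.38
Rounded to nearest 0.05: 0.4

0.4


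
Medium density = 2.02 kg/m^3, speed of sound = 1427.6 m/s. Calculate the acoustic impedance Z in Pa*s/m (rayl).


Given values:
  rho = 2.02 kg/m^3
  c = 1427.6 m/s
Formula: Z = rho * c
Z = 2.02 * 1427.6
Z = 2883.75

2883.75 rayl


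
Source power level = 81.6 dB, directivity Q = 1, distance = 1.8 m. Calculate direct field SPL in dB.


Given values:
  Lw = 81.6 dB, Q = 1, r = 1.8 m
Formula: SPL = Lw + 10 * log10(Q / (4 * pi * r^2))
Compute 4 * pi * r^2 = 4 * pi * 1.8^2 = 40.715
Compute Q / denom = 1 / 40.715 = 0.02456097
Compute 10 * log10(0.02456097) = -16.0975
SPL = 81.6 + (-16.0975) = 65.5

65.5 dB


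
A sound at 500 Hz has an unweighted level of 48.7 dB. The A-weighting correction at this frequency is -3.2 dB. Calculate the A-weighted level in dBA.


Given values:
  SPL = 48.7 dB
  A-weighting at 500 Hz = -3.2 dB
Formula: L_A = SPL + A_weight
L_A = 48.7 + (-3.2)
L_A = 45.5

45.5 dBA


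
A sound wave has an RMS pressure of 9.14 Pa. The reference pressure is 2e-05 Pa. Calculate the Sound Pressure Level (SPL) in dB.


Given values:
  p = 9.14 Pa
  p_ref = 2e-05 Pa
Formula: SPL = 20 * log10(p / p_ref)
Compute ratio: p / p_ref = 9.14 / 2e-05 = 457000
Compute log10: log10(457000) = 5.659916
Multiply: SPL = 20 * 5.659916 = 113.2

113.2 dB


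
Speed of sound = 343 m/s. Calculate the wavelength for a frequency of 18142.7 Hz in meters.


Given values:
  c = 343 m/s, f = 18142.7 Hz
Formula: lambda = c / f
lambda = 343 / 18142.7
lambda = 0.0189

0.0189 m


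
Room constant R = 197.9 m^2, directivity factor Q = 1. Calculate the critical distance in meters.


Given values:
  R = 197.9 m^2, Q = 1
Formula: d_c = 0.141 * sqrt(Q * R)
Compute Q * R = 1 * 197.9 = 197.9
Compute sqrt(197.9) = 14.0677
d_c = 0.141 * 14.0677 = 1.984

1.984 m


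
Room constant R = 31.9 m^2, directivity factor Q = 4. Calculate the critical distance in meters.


Given values:
  R = 31.9 m^2, Q = 4
Formula: d_c = 0.141 * sqrt(Q * R)
Compute Q * R = 4 * 31.9 = 127.6
Compute sqrt(127.6) = 11.296
d_c = 0.141 * 11.296 = 1.593

1.593 m
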